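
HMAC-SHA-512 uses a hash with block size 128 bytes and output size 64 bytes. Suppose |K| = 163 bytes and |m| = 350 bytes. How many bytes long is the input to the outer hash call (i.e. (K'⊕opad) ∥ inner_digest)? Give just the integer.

192

Key is 163 > 128 bytes, so it is hashed to 64 bytes then zero-padded to 128: |K'| = 128.
Outer input = (K'⊕opad) ∥ H(inner) → 128 + 64 = 192 bytes.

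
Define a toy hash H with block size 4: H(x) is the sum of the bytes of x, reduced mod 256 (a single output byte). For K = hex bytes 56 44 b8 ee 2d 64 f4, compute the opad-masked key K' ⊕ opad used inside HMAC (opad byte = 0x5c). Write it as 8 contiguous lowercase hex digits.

Key hex bytes 56 44 b8 ee 2d 64 f4 is 7 bytes > B = 4, so hash it first: H(key) = c5, then zero-pad to 4 bytes: K' = c5 00 00 00.
XOR each byte with 0x5c: c5⊕5c=99, 00⊕5c=5c, 00⊕5c=5c, 00⊕5c=5c.

995c5c5c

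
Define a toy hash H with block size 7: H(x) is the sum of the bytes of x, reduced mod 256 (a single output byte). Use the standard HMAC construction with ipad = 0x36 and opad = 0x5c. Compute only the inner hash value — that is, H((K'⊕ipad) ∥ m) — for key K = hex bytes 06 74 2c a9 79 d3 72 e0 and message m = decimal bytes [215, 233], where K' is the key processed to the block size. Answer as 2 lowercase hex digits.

df

Key hex bytes 06 74 2c a9 79 d3 72 e0 is 8 bytes > B = 7, so hash it first: H(key) = ed, then zero-pad to 7 bytes: K' = ed 00 00 00 00 00 00.
K' ⊕ ipad = db 36 36 36 36 36 36.
Inner input = db 36 36 36 36 36 36 ∥ d7 e9.
Inner hash: sum = 219+54+54+54+54+54+54+215+233 = 991; mod 256 = 223 → df.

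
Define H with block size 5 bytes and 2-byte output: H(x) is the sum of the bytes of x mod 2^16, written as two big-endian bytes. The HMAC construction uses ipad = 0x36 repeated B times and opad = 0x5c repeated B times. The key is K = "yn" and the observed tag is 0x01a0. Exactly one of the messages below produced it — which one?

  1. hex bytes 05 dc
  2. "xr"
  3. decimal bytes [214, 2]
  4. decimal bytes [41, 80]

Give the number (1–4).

Key "yn" = 79 6e is 2 bytes ≤ B = 5; zero-pad to 5 bytes: K' = 79 6e 00 00 00.
K' ⊕ ipad = 4f 58 36 36 36; K' ⊕ opad = 25 32 5c 5c 5c.
m1: inner = H(4f 58 36 36 36 05 dc) = 02 2a; tag = H(25 32 5c 5c 5c 02 2a) = 0197
m2: inner = H(4f 58 36 36 36 78 72) = 02 33; tag = H(25 32 5c 5c 5c 02 33) = 01a0 ← matches
m3: inner = H(4f 58 36 36 36 d6 02) = 02 21; tag = H(25 32 5c 5c 5c 02 21) = 018e
m4: inner = H(4f 58 36 36 36 29 50) = 01 c2; tag = H(25 32 5c 5c 5c 01 c2) = 022e

2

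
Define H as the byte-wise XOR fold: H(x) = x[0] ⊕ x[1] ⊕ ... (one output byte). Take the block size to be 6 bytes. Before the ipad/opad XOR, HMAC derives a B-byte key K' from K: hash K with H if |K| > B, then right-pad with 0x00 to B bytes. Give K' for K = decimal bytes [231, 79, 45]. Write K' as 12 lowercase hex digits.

Key decimal bytes [231, 79, 45] = e7 4f 2d is 3 bytes ≤ B = 6; zero-pad to 6 bytes: K' = e7 4f 2d 00 00 00.

e74f2d000000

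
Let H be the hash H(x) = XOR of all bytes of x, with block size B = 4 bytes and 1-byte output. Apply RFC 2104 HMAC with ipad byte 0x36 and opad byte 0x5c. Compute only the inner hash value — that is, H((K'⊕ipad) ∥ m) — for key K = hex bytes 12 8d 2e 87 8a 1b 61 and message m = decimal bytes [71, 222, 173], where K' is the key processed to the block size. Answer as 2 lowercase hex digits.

f2

Key hex bytes 12 8d 2e 87 8a 1b 61 is 7 bytes > B = 4, so hash it first: H(key) = c6, then zero-pad to 4 bytes: K' = c6 00 00 00.
K' ⊕ ipad = f0 36 36 36.
Inner input = f0 36 36 36 ∥ 47 de ad.
Inner hash: XOR f0⊕36⊕36⊕36⊕47⊕de⊕ad = f2.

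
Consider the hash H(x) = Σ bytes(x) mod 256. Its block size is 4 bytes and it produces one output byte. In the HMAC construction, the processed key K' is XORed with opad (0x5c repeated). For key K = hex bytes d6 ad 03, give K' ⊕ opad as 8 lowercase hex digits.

Key hex bytes d6 ad 03 is 3 bytes ≤ B = 4; zero-pad to 4 bytes: K' = d6 ad 03 00.
XOR each byte with 0x5c: d6⊕5c=8a, ad⊕5c=f1, 03⊕5c=5f, 00⊕5c=5c.

8af15f5c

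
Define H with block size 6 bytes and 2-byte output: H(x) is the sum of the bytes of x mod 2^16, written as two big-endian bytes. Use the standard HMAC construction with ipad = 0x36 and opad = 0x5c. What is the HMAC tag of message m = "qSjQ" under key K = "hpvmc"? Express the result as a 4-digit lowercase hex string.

01a2

Key "hpvmc" = 68 70 76 6d 63 is 5 bytes ≤ B = 6; zero-pad to 6 bytes: K' = 68 70 76 6d 63 00.
K' ⊕ ipad = 5e 46 40 5b 55 36.  K' ⊕ opad = 34 2c 2a 31 3f 5c.
Inner input = (K'⊕ipad) ∥ m = 5e 46 40 5b 55 36 ∥ 71 53 6a 51.
Inner hash: sum = 94+70+64+91+85+54+113+83+106+81 = 841 → 03 49.
Outer input = (K'⊕opad) ∥ inner = 34 2c 2a 31 3f 5c ∥ 03 49.
Outer hash (tag): sum = 52+44+42+49+63+92+3+73 = 418 → 01 a2.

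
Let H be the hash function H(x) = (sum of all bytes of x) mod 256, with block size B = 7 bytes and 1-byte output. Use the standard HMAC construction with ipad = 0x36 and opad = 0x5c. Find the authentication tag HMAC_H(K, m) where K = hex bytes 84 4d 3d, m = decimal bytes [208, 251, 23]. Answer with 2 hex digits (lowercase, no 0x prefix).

ac

Key hex bytes 84 4d 3d is 3 bytes ≤ B = 7; zero-pad to 7 bytes: K' = 84 4d 3d 00 00 00 00.
K' ⊕ ipad = b2 7b 0b 36 36 36 36.  K' ⊕ opad = d8 11 61 5c 5c 5c 5c.
Inner input = (K'⊕ipad) ∥ m = b2 7b 0b 36 36 36 36 ∥ d0 fb 17.
Inner hash: sum = 178+123+11+54+54+54+54+208+251+23 = 1010; mod 256 = 242 → f2.
Outer input = (K'⊕opad) ∥ inner = d8 11 61 5c 5c 5c 5c ∥ f2.
Outer hash (tag): sum = 216+17+97+92+92+92+92+242 = 940; mod 256 = 172 → ac.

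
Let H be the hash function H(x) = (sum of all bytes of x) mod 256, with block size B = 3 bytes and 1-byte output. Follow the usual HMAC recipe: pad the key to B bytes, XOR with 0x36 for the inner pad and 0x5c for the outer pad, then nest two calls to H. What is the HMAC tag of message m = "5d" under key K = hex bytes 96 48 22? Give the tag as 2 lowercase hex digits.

27

Key hex bytes 96 48 22 is exactly B = 3 bytes: K' = 96 48 22.
K' ⊕ ipad = a0 7e 14.  K' ⊕ opad = ca 14 7e.
Inner input = (K'⊕ipad) ∥ m = a0 7e 14 ∥ 35 64.
Inner hash: sum = 160+126+20+53+100 = 459; mod 256 = 203 → cb.
Outer input = (K'⊕opad) ∥ inner = ca 14 7e ∥ cb.
Outer hash (tag): sum = 202+20+126+203 = 551; mod 256 = 39 → 27.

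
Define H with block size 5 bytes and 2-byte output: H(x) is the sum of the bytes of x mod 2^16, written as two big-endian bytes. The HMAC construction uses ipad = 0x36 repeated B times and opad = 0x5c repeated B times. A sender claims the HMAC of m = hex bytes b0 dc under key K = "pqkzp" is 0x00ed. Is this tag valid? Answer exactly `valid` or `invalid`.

valid

Key "pqkzp" = 70 71 6b 7a 70 is exactly B = 5 bytes: K' = 70 71 6b 7a 70.
K' ⊕ ipad = 46 47 5d 4c 46; K' ⊕ opad = 2c 2d 37 26 2c.
Inner hash: sum = 70+71+93+76+70+176+220 = 776 → 03 08.
Outer hash (recomputed tag): sum = 44+45+55+38+44+3+8 = 237 → 00 ed.
Recomputed tag = 00ed; claimed = 00ed → match.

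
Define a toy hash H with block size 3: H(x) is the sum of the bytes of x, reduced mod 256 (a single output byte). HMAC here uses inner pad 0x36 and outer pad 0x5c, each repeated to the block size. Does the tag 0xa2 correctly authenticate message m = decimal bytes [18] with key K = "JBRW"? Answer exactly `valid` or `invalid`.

Key "JBRW" = 4a 42 52 57 is 4 bytes > B = 3, so hash it first: H(key) = 35, then zero-pad to 3 bytes: K' = 35 00 00.
K' ⊕ ipad = 03 36 36; K' ⊕ opad = 69 5c 5c.
Inner hash: sum = 3+54+54+18 = 129 → 81.
Outer hash (recomputed tag): sum = 105+92+92+129 = 418; mod 256 = 162 → a2.
Recomputed tag = a2; claimed = a2 → match.

valid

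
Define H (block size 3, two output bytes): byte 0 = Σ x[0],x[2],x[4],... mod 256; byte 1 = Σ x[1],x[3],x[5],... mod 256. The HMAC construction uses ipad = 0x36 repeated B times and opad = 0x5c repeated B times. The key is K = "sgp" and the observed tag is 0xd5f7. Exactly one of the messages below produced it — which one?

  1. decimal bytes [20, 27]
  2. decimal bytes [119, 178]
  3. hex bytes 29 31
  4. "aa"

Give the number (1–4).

Key "sgp" = 73 67 70 is exactly B = 3 bytes: K' = 73 67 70.
K' ⊕ ipad = 45 51 46; K' ⊕ opad = 2f 3b 2c.
m1: inner = H(45 51 46 14 1b) = a6 65; tag = H(2f 3b 2c a6 65) = c0e1
m2: inner = H(45 51 46 77 b2) = 3d c8; tag = H(2f 3b 2c 3d c8) = 2378
m3: inner = H(45 51 46 29 31) = bc 7a; tag = H(2f 3b 2c bc 7a) = d5f7 ← matches
m4: inner = H(45 51 46 61 61) = ec b2; tag = H(2f 3b 2c ec b2) = 0d27

3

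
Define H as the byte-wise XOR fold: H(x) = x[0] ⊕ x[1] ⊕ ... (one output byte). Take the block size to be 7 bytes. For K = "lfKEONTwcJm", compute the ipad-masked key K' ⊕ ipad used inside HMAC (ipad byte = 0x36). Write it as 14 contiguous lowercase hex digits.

54363636363636

Key "lfKEONTwcJm" = 6c 66 4b 45 4f 4e 54 77 63 4a 6d is 11 bytes > B = 7, so hash it first: H(key) = 62, then zero-pad to 7 bytes: K' = 62 00 00 00 00 00 00.
XOR each byte with 0x36: 62⊕36=54, 00⊕36=36, 00⊕36=36, 00⊕36=36, 00⊕36=36, 00⊕36=36, 00⊕36=36.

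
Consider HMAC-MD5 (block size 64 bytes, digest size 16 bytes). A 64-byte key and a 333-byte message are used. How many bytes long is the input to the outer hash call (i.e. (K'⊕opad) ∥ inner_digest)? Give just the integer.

80

Key is 64 ≤ 64 bytes, zero-padded: |K'| = 64.
Outer input = (K'⊕opad) ∥ H(inner) → 64 + 16 = 80 bytes.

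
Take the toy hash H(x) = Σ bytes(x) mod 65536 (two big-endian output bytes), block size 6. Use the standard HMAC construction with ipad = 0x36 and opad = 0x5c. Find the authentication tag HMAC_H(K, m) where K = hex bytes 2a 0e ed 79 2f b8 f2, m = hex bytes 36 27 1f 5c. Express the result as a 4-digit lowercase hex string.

0222

Key hex bytes 2a 0e ed 79 2f b8 f2 is 7 bytes > B = 6, so hash it first: H(key) = 03 77, then zero-pad to 6 bytes: K' = 03 77 00 00 00 00.
K' ⊕ ipad = 35 41 36 36 36 36.  K' ⊕ opad = 5f 2b 5c 5c 5c 5c.
Inner input = (K'⊕ipad) ∥ m = 35 41 36 36 36 36 ∥ 36 27 1f 5c.
Inner hash: sum = 53+65+54+54+54+54+54+39+31+92 = 550 → 02 26.
Outer input = (K'⊕opad) ∥ inner = 5f 2b 5c 5c 5c 5c ∥ 02 26.
Outer hash (tag): sum = 95+43+92+92+92+92+2+38 = 546 → 02 22.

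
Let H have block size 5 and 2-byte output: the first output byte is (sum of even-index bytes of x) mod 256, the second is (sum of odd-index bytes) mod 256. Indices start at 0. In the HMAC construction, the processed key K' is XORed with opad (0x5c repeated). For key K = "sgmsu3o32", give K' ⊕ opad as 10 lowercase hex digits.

Key "sgmsu3o32" = 73 67 6d 73 75 33 6f 33 32 is 9 bytes > B = 5, so hash it first: H(key) = f6 40, then zero-pad to 5 bytes: K' = f6 40 00 00 00.
XOR each byte with 0x5c: f6⊕5c=aa, 40⊕5c=1c, 00⊕5c=5c, 00⊕5c=5c, 00⊕5c=5c.

aa1c5c5c5c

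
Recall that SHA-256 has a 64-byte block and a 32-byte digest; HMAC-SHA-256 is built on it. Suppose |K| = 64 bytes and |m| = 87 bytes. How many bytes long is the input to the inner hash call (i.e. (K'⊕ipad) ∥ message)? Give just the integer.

Key is 64 ≤ 64 bytes, zero-padded: |K'| = 64.
Inner input = (K'⊕ipad) ∥ m → 64 + 87 = 151 bytes.

151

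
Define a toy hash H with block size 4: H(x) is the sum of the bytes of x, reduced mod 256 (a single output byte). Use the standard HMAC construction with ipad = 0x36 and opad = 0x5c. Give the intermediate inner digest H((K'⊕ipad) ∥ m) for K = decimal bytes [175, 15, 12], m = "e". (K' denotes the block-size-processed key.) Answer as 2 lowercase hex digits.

Key decimal bytes [175, 15, 12] = af 0f 0c is 3 bytes ≤ B = 4; zero-pad to 4 bytes: K' = af 0f 0c 00.
K' ⊕ ipad = 99 39 3a 36.
Inner input = 99 39 3a 36 ∥ 65.
Inner hash: sum = 153+57+58+54+101 = 423; mod 256 = 167 → a7.

a7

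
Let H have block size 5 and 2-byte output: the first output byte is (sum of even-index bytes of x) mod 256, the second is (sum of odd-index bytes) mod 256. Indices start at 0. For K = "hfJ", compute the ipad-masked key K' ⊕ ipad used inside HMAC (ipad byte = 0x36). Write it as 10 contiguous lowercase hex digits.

Key "hfJ" = 68 66 4a is 3 bytes ≤ B = 5; zero-pad to 5 bytes: K' = 68 66 4a 00 00.
XOR each byte with 0x36: 68⊕36=5e, 66⊕36=50, 4a⊕36=7c, 00⊕36=36, 00⊕36=36.

5e507c3636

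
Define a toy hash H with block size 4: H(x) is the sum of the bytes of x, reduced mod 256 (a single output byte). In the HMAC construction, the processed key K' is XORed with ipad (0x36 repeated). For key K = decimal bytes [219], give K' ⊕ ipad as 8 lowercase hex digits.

Key decimal bytes [219] = db is 1 byte ≤ B = 4; zero-pad to 4 bytes: K' = db 00 00 00.
XOR each byte with 0x36: db⊕36=ed, 00⊕36=36, 00⊕36=36, 00⊕36=36.

ed363636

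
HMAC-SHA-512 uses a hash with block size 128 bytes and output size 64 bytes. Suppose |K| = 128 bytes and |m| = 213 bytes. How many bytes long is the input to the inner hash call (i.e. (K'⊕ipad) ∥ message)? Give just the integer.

341

Key is 128 ≤ 128 bytes, zero-padded: |K'| = 128.
Inner input = (K'⊕ipad) ∥ m → 128 + 213 = 341 bytes.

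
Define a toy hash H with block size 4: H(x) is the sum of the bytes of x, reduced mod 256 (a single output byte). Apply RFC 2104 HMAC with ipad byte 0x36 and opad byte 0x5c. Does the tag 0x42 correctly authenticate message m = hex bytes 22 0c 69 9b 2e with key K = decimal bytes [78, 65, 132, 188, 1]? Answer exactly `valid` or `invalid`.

invalid

Key decimal bytes [78, 65, 132, 188, 1] = 4e 41 84 bc 01 is 5 bytes > B = 4, so hash it first: H(key) = d0, then zero-pad to 4 bytes: K' = d0 00 00 00.
K' ⊕ ipad = e6 36 36 36; K' ⊕ opad = 8c 5c 5c 5c.
Inner hash: sum = 230+54+54+54+34+12+105+155+46 = 744; mod 256 = 232 → e8.
Outer hash (recomputed tag): sum = 140+92+92+92+232 = 648; mod 256 = 136 → 88.
Recomputed tag = 88; claimed = 42 → mismatch.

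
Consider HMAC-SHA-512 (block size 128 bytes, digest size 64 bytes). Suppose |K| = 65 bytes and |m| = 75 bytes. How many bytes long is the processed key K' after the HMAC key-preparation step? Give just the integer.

Key is 65 ≤ 128 bytes, zero-padded: |K'| = 128.

128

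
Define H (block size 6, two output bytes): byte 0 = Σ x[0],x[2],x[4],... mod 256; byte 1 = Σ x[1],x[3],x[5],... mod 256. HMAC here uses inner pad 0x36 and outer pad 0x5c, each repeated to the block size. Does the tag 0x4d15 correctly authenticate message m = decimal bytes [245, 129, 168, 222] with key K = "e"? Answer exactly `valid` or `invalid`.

valid

Key "e" = 65 is 1 byte ≤ B = 6; zero-pad to 6 bytes: K' = 65 00 00 00 00 00.
K' ⊕ ipad = 53 36 36 36 36 36; K' ⊕ opad = 39 5c 5c 5c 5c 5c.
Inner hash: even-index sum = 604 mod 256 = 92; odd-index sum = 513 mod 256 = 1 → 5c 01.
Outer hash (recomputed tag): even-index sum = 333 mod 256 = 77; odd-index sum = 277 mod 256 = 21 → 4d 15.
Recomputed tag = 4d15; claimed = 4d15 → match.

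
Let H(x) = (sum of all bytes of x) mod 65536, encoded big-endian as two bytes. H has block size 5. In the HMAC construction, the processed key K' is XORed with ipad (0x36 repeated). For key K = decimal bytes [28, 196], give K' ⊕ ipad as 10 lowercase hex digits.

Key decimal bytes [28, 196] = 1c c4 is 2 bytes ≤ B = 5; zero-pad to 5 bytes: K' = 1c c4 00 00 00.
XOR each byte with 0x36: 1c⊕36=2a, c4⊕36=f2, 00⊕36=36, 00⊕36=36, 00⊕36=36.

2af2363636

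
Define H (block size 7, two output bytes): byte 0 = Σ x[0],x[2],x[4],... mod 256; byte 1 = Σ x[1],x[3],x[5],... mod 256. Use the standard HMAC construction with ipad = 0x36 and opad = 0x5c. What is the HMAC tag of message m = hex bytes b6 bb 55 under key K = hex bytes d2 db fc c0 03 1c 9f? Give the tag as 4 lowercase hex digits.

Key hex bytes d2 db fc c0 03 1c 9f is exactly B = 7 bytes: K' = d2 db fc c0 03 1c 9f.
K' ⊕ ipad = e4 ed ca f6 35 2a a9.  K' ⊕ opad = 8e 87 a0 9c 5f 40 c3.
Inner input = (K'⊕ipad) ∥ m = e4 ed ca f6 35 2a a9 ∥ b6 bb 55.
Inner hash: even-index sum = 839 mod 256 = 71; odd-index sum = 792 mod 256 = 24 → 47 18.
Outer input = (K'⊕opad) ∥ inner = 8e 87 a0 9c 5f 40 c3 ∥ 47 18.
Outer hash (tag): even-index sum = 616 mod 256 = 104; odd-index sum = 426 mod 256 = 170 → 68 aa.

68aa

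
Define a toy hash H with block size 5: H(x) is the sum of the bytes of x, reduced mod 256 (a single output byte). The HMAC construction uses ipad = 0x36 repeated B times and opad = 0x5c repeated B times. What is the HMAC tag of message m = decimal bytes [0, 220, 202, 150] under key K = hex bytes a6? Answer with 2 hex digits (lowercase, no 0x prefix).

0e

Key hex bytes a6 is 1 byte ≤ B = 5; zero-pad to 5 bytes: K' = a6 00 00 00 00.
K' ⊕ ipad = 90 36 36 36 36.  K' ⊕ opad = fa 5c 5c 5c 5c.
Inner input = (K'⊕ipad) ∥ m = 90 36 36 36 36 ∥ 00 dc ca 96.
Inner hash: sum = 144+54+54+54+54+0+220+202+150 = 932; mod 256 = 164 → a4.
Outer input = (K'⊕opad) ∥ inner = fa 5c 5c 5c 5c ∥ a4.
Outer hash (tag): sum = 250+92+92+92+92+164 = 782; mod 256 = 14 → 0e.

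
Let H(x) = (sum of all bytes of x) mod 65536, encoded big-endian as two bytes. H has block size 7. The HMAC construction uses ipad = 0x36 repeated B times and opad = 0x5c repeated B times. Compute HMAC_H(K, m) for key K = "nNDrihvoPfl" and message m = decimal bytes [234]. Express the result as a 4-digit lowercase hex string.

02e2

Key "nNDrihvoPfl" = 6e 4e 44 72 69 68 76 6f 50 66 6c is 11 bytes > B = 7, so hash it first: H(key) = 04 4a, then zero-pad to 7 bytes: K' = 04 4a 00 00 00 00 00.
K' ⊕ ipad = 32 7c 36 36 36 36 36.  K' ⊕ opad = 58 16 5c 5c 5c 5c 5c.
Inner input = (K'⊕ipad) ∥ m = 32 7c 36 36 36 36 36 ∥ ea.
Inner hash: sum = 50+124+54+54+54+54+54+234 = 678 → 02 a6.
Outer input = (K'⊕opad) ∥ inner = 58 16 5c 5c 5c 5c 5c ∥ 02 a6.
Outer hash (tag): sum = 88+22+92+92+92+92+92+2+166 = 738 → 02 e2.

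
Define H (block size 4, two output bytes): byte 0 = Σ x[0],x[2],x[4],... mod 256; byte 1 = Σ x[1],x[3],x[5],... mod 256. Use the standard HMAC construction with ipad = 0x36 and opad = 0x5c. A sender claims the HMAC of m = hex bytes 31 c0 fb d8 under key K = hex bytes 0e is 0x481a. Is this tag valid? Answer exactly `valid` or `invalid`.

invalid

Key hex bytes 0e is 1 byte ≤ B = 4; zero-pad to 4 bytes: K' = 0e 00 00 00.
K' ⊕ ipad = 38 36 36 36; K' ⊕ opad = 52 5c 5c 5c.
Inner hash: even-index sum = 410 mod 256 = 154; odd-index sum = 516 mod 256 = 4 → 9a 04.
Outer hash (recomputed tag): even-index sum = 328 mod 256 = 72; odd-index sum = 188 mod 256 = 188 → 48 bc.
Recomputed tag = 48bc; claimed = 481a → mismatch.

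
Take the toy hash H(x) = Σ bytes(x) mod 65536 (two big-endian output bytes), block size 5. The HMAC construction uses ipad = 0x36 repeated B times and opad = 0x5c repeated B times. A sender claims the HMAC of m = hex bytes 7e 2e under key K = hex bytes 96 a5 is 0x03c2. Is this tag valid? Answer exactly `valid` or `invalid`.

Key hex bytes 96 a5 is 2 bytes ≤ B = 5; zero-pad to 5 bytes: K' = 96 a5 00 00 00.
K' ⊕ ipad = a0 93 36 36 36; K' ⊕ opad = ca f9 5c 5c 5c.
Inner hash: sum = 160+147+54+54+54+126+46 = 641 → 02 81.
Outer hash (recomputed tag): sum = 202+249+92+92+92+2+129 = 858 → 03 5a.
Recomputed tag = 035a; claimed = 03c2 → mismatch.

invalid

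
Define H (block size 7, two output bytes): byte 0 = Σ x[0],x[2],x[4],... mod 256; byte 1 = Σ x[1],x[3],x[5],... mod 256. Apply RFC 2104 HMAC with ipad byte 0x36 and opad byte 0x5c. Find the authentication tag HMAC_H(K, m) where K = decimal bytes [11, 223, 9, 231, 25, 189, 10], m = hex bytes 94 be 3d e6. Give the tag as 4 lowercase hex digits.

Key decimal bytes [11, 223, 9, 231, 25, 189, 10] = 0b df 09 e7 19 bd 0a is exactly B = 7 bytes: K' = 0b df 09 e7 19 bd 0a.
K' ⊕ ipad = 3d e9 3f d1 2f 8b 3c.  K' ⊕ opad = 57 83 55 bb 45 e1 56.
Inner input = (K'⊕ipad) ∥ m = 3d e9 3f d1 2f 8b 3c ∥ 94 be 3d e6.
Inner hash: even-index sum = 651 mod 256 = 139; odd-index sum = 790 mod 256 = 22 → 8b 16.
Outer input = (K'⊕opad) ∥ inner = 57 83 55 bb 45 e1 56 ∥ 8b 16.
Outer hash (tag): even-index sum = 349 mod 256 = 93; odd-index sum = 682 mod 256 = 170 → 5d aa.

5daa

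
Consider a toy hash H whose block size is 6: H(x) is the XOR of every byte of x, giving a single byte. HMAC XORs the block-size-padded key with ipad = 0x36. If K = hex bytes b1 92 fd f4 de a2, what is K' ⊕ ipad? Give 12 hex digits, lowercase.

87a4cbc2e894

Key hex bytes b1 92 fd f4 de a2 is exactly B = 6 bytes: K' = b1 92 fd f4 de a2.
XOR each byte with 0x36: b1⊕36=87, 92⊕36=a4, fd⊕36=cb, f4⊕36=c2, de⊕36=e8, a2⊕36=94.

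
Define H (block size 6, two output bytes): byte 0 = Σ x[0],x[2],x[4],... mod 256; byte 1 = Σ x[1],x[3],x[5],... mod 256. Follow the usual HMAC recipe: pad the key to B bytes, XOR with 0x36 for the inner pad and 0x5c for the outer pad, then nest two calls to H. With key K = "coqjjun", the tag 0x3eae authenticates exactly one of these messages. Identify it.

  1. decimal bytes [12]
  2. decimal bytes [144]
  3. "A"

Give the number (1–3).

2

Key "coqjjun" = 63 6f 71 6a 6a 75 6e is 7 bytes > B = 6, so hash it first: H(key) = ac 4e, then zero-pad to 6 bytes: K' = ac 4e 00 00 00 00.
K' ⊕ ipad = 9a 78 36 36 36 36; K' ⊕ opad = f0 12 5c 5c 5c 5c.
m1: inner = H(9a 78 36 36 36 36 0c) = 12 e4; tag = H(f0 12 5c 5c 5c 5c 12 e4) = baae
m2: inner = H(9a 78 36 36 36 36 90) = 96 e4; tag = H(f0 12 5c 5c 5c 5c 96 e4) = 3eae ← matches
m3: inner = H(9a 78 36 36 36 36 41) = 47 e4; tag = H(f0 12 5c 5c 5c 5c 47 e4) = efae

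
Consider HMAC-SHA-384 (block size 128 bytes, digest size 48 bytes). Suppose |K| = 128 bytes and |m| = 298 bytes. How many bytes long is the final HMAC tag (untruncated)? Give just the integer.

The tag is one SHA-384 digest: 48 bytes.

48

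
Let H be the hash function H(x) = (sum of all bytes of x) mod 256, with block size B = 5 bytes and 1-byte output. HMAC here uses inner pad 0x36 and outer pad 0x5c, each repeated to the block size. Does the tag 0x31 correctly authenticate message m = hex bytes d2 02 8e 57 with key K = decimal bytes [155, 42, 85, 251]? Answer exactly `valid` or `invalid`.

valid

Key decimal bytes [155, 42, 85, 251] = 9b 2a 55 fb is 4 bytes ≤ B = 5; zero-pad to 5 bytes: K' = 9b 2a 55 fb 00.
K' ⊕ ipad = ad 1c 63 cd 36; K' ⊕ opad = c7 76 09 a7 5c.
Inner hash: sum = 173+28+99+205+54+210+2+142+87 = 1000; mod 256 = 232 → e8.
Outer hash (recomputed tag): sum = 199+118+9+167+92+232 = 817; mod 256 = 49 → 31.
Recomputed tag = 31; claimed = 31 → match.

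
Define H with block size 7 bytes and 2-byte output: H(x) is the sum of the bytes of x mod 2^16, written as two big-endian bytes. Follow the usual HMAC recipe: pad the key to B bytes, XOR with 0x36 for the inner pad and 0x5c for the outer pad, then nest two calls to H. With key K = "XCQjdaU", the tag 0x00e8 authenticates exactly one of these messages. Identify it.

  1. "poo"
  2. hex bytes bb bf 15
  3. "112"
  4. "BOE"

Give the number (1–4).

Key "XCQjdaU" = 58 43 51 6a 64 61 55 is exactly B = 7 bytes: K' = 58 43 51 6a 64 61 55.
K' ⊕ ipad = 6e 75 67 5c 52 57 63; K' ⊕ opad = 04 1f 0d 36 38 3d 09.
m1: inner = H(6e 75 67 5c 52 57 63 70 6f 6f) = 04 00; tag = H(04 1f 0d 36 38 3d 09 04 00) = 00e8 ← matches
m2: inner = H(6e 75 67 5c 52 57 63 bb bf 15) = 04 41; tag = H(04 1f 0d 36 38 3d 09 04 41) = 0129
m3: inner = H(6e 75 67 5c 52 57 63 31 31 32) = 03 46; tag = H(04 1f 0d 36 38 3d 09 03 46) = 012d
m4: inner = H(6e 75 67 5c 52 57 63 42 4f 45) = 03 88; tag = H(04 1f 0d 36 38 3d 09 03 88) = 016f

1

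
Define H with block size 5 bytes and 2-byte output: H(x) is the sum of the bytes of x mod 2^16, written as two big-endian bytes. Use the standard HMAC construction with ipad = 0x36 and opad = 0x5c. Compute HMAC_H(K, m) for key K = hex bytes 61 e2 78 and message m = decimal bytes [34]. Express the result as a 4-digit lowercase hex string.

01e0

Key hex bytes 61 e2 78 is 3 bytes ≤ B = 5; zero-pad to 5 bytes: K' = 61 e2 78 00 00.
K' ⊕ ipad = 57 d4 4e 36 36.  K' ⊕ opad = 3d be 24 5c 5c.
Inner input = (K'⊕ipad) ∥ m = 57 d4 4e 36 36 ∥ 22.
Inner hash: sum = 87+212+78+54+54+34 = 519 → 02 07.
Outer input = (K'⊕opad) ∥ inner = 3d be 24 5c 5c ∥ 02 07.
Outer hash (tag): sum = 61+190+36+92+92+2+7 = 480 → 01 e0.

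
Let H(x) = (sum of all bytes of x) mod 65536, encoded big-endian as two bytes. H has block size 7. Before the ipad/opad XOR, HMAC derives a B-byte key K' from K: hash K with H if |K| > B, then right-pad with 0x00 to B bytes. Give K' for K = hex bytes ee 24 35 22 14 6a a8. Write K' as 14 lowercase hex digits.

ee243522146aa8

Key hex bytes ee 24 35 22 14 6a a8 is exactly B = 7 bytes: K' = ee 24 35 22 14 6a a8.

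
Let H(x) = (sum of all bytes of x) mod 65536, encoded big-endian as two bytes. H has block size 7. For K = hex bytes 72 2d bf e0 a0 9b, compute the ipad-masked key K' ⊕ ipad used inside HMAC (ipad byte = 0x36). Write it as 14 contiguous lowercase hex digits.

441b89d696ad36

Key hex bytes 72 2d bf e0 a0 9b is 6 bytes ≤ B = 7; zero-pad to 7 bytes: K' = 72 2d bf e0 a0 9b 00.
XOR each byte with 0x36: 72⊕36=44, 2d⊕36=1b, bf⊕36=89, e0⊕36=d6, a0⊕36=96, 9b⊕36=ad, 00⊕36=36.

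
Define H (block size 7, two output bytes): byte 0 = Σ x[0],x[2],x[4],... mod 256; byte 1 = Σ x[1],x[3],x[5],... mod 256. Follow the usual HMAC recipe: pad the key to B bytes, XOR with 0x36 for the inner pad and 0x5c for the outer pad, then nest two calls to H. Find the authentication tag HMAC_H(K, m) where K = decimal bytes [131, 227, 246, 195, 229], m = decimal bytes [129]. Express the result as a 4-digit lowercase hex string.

1f38

Key decimal bytes [131, 227, 246, 195, 229] = 83 e3 f6 c3 e5 is 5 bytes ≤ B = 7; zero-pad to 7 bytes: K' = 83 e3 f6 c3 e5 00 00.
K' ⊕ ipad = b5 d5 c0 f5 d3 36 36.  K' ⊕ opad = df bf aa 9f b9 5c 5c.
Inner input = (K'⊕ipad) ∥ m = b5 d5 c0 f5 d3 36 36 ∥ 81.
Inner hash: even-index sum = 638 mod 256 = 126; odd-index sum = 641 mod 256 = 129 → 7e 81.
Outer input = (K'⊕opad) ∥ inner = df bf aa 9f b9 5c 5c ∥ 7e 81.
Outer hash (tag): even-index sum = 799 mod 256 = 31; odd-index sum = 568 mod 256 = 56 → 1f 38.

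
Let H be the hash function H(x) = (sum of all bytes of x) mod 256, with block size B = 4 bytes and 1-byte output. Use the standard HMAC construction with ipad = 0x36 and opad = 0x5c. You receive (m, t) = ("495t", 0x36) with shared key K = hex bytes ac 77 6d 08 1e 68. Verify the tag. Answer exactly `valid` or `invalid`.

valid

Key hex bytes ac 77 6d 08 1e 68 is 6 bytes > B = 4, so hash it first: H(key) = 1e, then zero-pad to 4 bytes: K' = 1e 00 00 00.
K' ⊕ ipad = 28 36 36 36; K' ⊕ opad = 42 5c 5c 5c.
Inner hash: sum = 40+54+54+54+52+57+53+116 = 480; mod 256 = 224 → e0.
Outer hash (recomputed tag): sum = 66+92+92+92+224 = 566; mod 256 = 54 → 36.
Recomputed tag = 36; claimed = 36 → match.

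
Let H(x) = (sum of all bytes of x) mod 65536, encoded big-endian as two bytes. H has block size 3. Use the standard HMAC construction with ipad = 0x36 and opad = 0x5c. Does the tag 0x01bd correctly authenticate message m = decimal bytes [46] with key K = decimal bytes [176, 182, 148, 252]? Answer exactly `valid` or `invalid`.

Key decimal bytes [176, 182, 148, 252] = b0 b6 94 fc is 4 bytes > B = 3, so hash it first: H(key) = 02 f6, then zero-pad to 3 bytes: K' = 02 f6 00.
K' ⊕ ipad = 34 c0 36; K' ⊕ opad = 5e aa 5c.
Inner hash: sum = 52+192+54+46 = 344 → 01 58.
Outer hash (recomputed tag): sum = 94+170+92+1+88 = 445 → 01 bd.
Recomputed tag = 01bd; claimed = 01bd → match.

valid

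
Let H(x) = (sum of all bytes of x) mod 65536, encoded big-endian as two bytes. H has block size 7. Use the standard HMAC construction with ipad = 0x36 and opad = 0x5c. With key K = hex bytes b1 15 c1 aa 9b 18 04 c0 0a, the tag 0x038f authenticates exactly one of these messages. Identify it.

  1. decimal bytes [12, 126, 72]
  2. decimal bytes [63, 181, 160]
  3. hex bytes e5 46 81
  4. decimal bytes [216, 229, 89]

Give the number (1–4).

3

Key hex bytes b1 15 c1 aa 9b 18 04 c0 0a is 9 bytes > B = 7, so hash it first: H(key) = 03 b2, then zero-pad to 7 bytes: K' = 03 b2 00 00 00 00 00.
K' ⊕ ipad = 35 84 36 36 36 36 36; K' ⊕ opad = 5f ee 5c 5c 5c 5c 5c.
m1: inner = H(35 84 36 36 36 36 36 0c 7e 48) = 02 99; tag = H(5f ee 5c 5c 5c 5c 5c 02 99) = 03b4
m2: inner = H(35 84 36 36 36 36 36 3f b5 a0) = 03 5b; tag = H(5f ee 5c 5c 5c 5c 5c 03 5b) = 0377
m3: inner = H(35 84 36 36 36 36 36 e5 46 81) = 03 73; tag = H(5f ee 5c 5c 5c 5c 5c 03 73) = 038f ← matches
m4: inner = H(35 84 36 36 36 36 36 d8 e5 59) = 03 dd; tag = H(5f ee 5c 5c 5c 5c 5c 03 dd) = 03f9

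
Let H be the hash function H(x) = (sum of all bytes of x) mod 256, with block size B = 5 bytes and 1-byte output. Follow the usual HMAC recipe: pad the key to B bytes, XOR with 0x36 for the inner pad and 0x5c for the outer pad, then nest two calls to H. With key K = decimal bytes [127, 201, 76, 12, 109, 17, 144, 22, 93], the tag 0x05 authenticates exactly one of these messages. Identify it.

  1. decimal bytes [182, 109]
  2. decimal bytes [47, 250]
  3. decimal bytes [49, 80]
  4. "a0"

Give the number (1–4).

Key decimal bytes [127, 201, 76, 12, 109, 17, 144, 22, 93] = 7f c9 4c 0c 6d 11 90 16 5d is 9 bytes > B = 5, so hash it first: H(key) = 21, then zero-pad to 5 bytes: K' = 21 00 00 00 00.
K' ⊕ ipad = 17 36 36 36 36; K' ⊕ opad = 7d 5c 5c 5c 5c.
m1: inner = H(17 36 36 36 36 b6 6d) = 12; tag = H(7d 5c 5c 5c 5c 12) = ff
m2: inner = H(17 36 36 36 36 2f fa) = 18; tag = H(7d 5c 5c 5c 5c 18) = 05 ← matches
m3: inner = H(17 36 36 36 36 31 50) = 70; tag = H(7d 5c 5c 5c 5c 70) = 5d
m4: inner = H(17 36 36 36 36 61 30) = 80; tag = H(7d 5c 5c 5c 5c 80) = 6d

2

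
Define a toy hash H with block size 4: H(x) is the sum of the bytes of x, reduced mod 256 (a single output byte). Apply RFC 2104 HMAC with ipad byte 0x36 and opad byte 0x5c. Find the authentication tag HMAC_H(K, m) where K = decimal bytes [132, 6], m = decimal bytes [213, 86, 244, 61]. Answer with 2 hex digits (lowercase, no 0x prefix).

Key decimal bytes [132, 6] = 84 06 is 2 bytes ≤ B = 4; zero-pad to 4 bytes: K' = 84 06 00 00.
K' ⊕ ipad = b2 30 36 36.  K' ⊕ opad = d8 5a 5c 5c.
Inner input = (K'⊕ipad) ∥ m = b2 30 36 36 ∥ d5 56 f4 3d.
Inner hash: sum = 178+48+54+54+213+86+244+61 = 938; mod 256 = 170 → aa.
Outer input = (K'⊕opad) ∥ inner = d8 5a 5c 5c ∥ aa.
Outer hash (tag): sum = 216+90+92+92+170 = 660; mod 256 = 148 → 94.

94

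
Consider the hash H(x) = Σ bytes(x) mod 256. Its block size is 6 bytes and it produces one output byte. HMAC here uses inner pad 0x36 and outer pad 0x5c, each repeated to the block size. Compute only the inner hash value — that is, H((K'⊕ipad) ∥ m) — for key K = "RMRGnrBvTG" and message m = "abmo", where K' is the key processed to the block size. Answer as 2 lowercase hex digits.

Key "RMRGnrBvTG" = 52 4d 52 47 6e 72 42 76 54 47 is 10 bytes > B = 6, so hash it first: H(key) = 6b, then zero-pad to 6 bytes: K' = 6b 00 00 00 00 00.
K' ⊕ ipad = 5d 36 36 36 36 36.
Inner input = 5d 36 36 36 36 36 ∥ 61 62 6d 6f.
Inner hash: sum = 93+54+54+54+54+54+97+98+109+111 = 778; mod 256 = 10 → 0a.

0a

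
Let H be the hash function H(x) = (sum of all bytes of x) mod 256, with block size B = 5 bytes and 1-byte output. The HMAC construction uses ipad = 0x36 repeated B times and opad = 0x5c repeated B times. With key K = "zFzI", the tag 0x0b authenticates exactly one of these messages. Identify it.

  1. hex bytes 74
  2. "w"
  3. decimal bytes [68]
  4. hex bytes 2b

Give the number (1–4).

Key "zFzI" = 7a 46 7a 49 is 4 bytes ≤ B = 5; zero-pad to 5 bytes: K' = 7a 46 7a 49 00.
K' ⊕ ipad = 4c 70 4c 7f 36; K' ⊕ opad = 26 1a 26 15 5c.
m1: inner = H(4c 70 4c 7f 36 74) = 31; tag = H(26 1a 26 15 5c 31) = 08
m2: inner = H(4c 70 4c 7f 36 77) = 34; tag = H(26 1a 26 15 5c 34) = 0b ← matches
m3: inner = H(4c 70 4c 7f 36 44) = 01; tag = H(26 1a 26 15 5c 01) = d8
m4: inner = H(4c 70 4c 7f 36 2b) = e8; tag = H(26 1a 26 15 5c e8) = bf

2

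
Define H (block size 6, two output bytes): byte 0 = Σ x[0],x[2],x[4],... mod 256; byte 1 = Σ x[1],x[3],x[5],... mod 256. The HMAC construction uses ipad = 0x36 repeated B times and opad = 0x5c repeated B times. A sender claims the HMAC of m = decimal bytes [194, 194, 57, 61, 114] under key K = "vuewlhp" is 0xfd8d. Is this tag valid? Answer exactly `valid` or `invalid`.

valid

Key "vuewlhp" = 76 75 65 77 6c 68 70 is 7 bytes > B = 6, so hash it first: H(key) = b7 54, then zero-pad to 6 bytes: K' = b7 54 00 00 00 00.
K' ⊕ ipad = 81 62 36 36 36 36; K' ⊕ opad = eb 08 5c 5c 5c 5c.
Inner hash: even-index sum = 602 mod 256 = 90; odd-index sum = 461 mod 256 = 205 → 5a cd.
Outer hash (recomputed tag): even-index sum = 509 mod 256 = 253; odd-index sum = 397 mod 256 = 141 → fd 8d.
Recomputed tag = fd8d; claimed = fd8d → match.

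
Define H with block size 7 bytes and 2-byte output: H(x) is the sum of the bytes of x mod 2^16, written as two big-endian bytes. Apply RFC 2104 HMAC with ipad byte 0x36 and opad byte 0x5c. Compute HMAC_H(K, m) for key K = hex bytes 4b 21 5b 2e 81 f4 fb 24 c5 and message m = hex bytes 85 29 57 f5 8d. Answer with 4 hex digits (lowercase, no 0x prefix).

Key hex bytes 4b 21 5b 2e 81 f4 fb 24 c5 is 9 bytes > B = 7, so hash it first: H(key) = 04 4e, then zero-pad to 7 bytes: K' = 04 4e 00 00 00 00 00.
K' ⊕ ipad = 32 78 36 36 36 36 36.  K' ⊕ opad = 58 12 5c 5c 5c 5c 5c.
Inner input = (K'⊕ipad) ∥ m = 32 78 36 36 36 36 36 ∥ 85 29 57 f5 8d.
Inner hash: sum = 50+120+54+54+54+54+54+133+41+87+245+141 = 1087 → 04 3f.
Outer input = (K'⊕opad) ∥ inner = 58 12 5c 5c 5c 5c 5c ∥ 04 3f.
Outer hash (tag): sum = 88+18+92+92+92+92+92+4+63 = 633 → 02 79.

0279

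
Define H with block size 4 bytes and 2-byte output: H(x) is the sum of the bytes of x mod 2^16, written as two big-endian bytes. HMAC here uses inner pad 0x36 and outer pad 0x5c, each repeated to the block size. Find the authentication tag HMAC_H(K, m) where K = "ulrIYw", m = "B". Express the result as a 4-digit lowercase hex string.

Key "ulrIYw" = 75 6c 72 49 59 77 is 6 bytes > B = 4, so hash it first: H(key) = 02 6c, then zero-pad to 4 bytes: K' = 02 6c 00 00.
K' ⊕ ipad = 34 5a 36 36.  K' ⊕ opad = 5e 30 5c 5c.
Inner input = (K'⊕ipad) ∥ m = 34 5a 36 36 ∥ 42.
Inner hash: sum = 52+90+54+54+66 = 316 → 01 3c.
Outer input = (K'⊕opad) ∥ inner = 5e 30 5c 5c ∥ 01 3c.
Outer hash (tag): sum = 94+48+92+92+1+60 = 387 → 01 83.

0183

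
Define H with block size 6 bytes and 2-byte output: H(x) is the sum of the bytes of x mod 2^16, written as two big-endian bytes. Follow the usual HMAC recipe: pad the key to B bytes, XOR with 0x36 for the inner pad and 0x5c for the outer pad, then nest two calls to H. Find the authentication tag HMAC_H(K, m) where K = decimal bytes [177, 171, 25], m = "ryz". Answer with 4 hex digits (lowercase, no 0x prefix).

Key decimal bytes [177, 171, 25] = b1 ab 19 is 3 bytes ≤ B = 6; zero-pad to 6 bytes: K' = b1 ab 19 00 00 00.
K' ⊕ ipad = 87 9d 2f 36 36 36.  K' ⊕ opad = ed f7 45 5c 5c 5c.
Inner input = (K'⊕ipad) ∥ m = 87 9d 2f 36 36 36 ∥ 72 79 7a.
Inner hash: sum = 135+157+47+54+54+54+114+121+122 = 858 → 03 5a.
Outer input = (K'⊕opad) ∥ inner = ed f7 45 5c 5c 5c ∥ 03 5a.
Outer hash (tag): sum = 237+247+69+92+92+92+3+90 = 922 → 03 9a.

039a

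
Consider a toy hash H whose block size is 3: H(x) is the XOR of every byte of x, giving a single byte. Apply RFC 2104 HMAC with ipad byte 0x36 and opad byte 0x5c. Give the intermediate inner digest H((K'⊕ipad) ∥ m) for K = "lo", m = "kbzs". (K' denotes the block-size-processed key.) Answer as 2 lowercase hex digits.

Key "lo" = 6c 6f is 2 bytes ≤ B = 3; zero-pad to 3 bytes: K' = 6c 6f 00.
K' ⊕ ipad = 5a 59 36.
Inner input = 5a 59 36 ∥ 6b 62 7a 73.
Inner hash: XOR 5a⊕59⊕36⊕6b⊕62⊕7a⊕73 = 35.

35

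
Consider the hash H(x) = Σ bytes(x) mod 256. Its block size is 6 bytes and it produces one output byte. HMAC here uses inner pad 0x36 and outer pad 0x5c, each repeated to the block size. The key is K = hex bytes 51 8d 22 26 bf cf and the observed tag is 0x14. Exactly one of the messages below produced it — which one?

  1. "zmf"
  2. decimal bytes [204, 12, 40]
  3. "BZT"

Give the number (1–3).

2

Key hex bytes 51 8d 22 26 bf cf is exactly B = 6 bytes: K' = 51 8d 22 26 bf cf.
K' ⊕ ipad = 67 bb 14 10 89 f9; K' ⊕ opad = 0d d1 7e 7a e3 93.
m1: inner = H(67 bb 14 10 89 f9 7a 6d 66) = 15; tag = H(0d d1 7e 7a e3 93 15) = 61
m2: inner = H(67 bb 14 10 89 f9 cc 0c 28) = c8; tag = H(0d d1 7e 7a e3 93 c8) = 14 ← matches
m3: inner = H(67 bb 14 10 89 f9 42 5a 54) = b8; tag = H(0d d1 7e 7a e3 93 b8) = 04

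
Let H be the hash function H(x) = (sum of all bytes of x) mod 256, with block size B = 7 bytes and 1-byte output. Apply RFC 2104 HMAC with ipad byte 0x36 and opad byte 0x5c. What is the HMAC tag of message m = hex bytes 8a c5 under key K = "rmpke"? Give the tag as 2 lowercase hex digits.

03

Key "rmpke" = 72 6d 70 6b 65 is 5 bytes ≤ B = 7; zero-pad to 7 bytes: K' = 72 6d 70 6b 65 00 00.
K' ⊕ ipad = 44 5b 46 5d 53 36 36.  K' ⊕ opad = 2e 31 2c 37 39 5c 5c.
Inner input = (K'⊕ipad) ∥ m = 44 5b 46 5d 53 36 36 ∥ 8a c5.
Inner hash: sum = 68+91+70+93+83+54+54+138+197 = 848; mod 256 = 80 → 50.
Outer input = (K'⊕opad) ∥ inner = 2e 31 2c 37 39 5c 5c ∥ 50.
Outer hash (tag): sum = 46+49+44+55+57+92+92+80 = 515; mod 256 = 3 → 03.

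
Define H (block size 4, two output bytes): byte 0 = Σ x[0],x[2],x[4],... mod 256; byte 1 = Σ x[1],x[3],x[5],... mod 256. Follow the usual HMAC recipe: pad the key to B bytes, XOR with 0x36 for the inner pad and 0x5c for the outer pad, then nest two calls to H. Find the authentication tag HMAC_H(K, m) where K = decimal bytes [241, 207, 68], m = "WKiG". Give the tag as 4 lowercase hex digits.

beb0

Key decimal bytes [241, 207, 68] = f1 cf 44 is 3 bytes ≤ B = 4; zero-pad to 4 bytes: K' = f1 cf 44 00.
K' ⊕ ipad = c7 f9 72 36.  K' ⊕ opad = ad 93 18 5c.
Inner input = (K'⊕ipad) ∥ m = c7 f9 72 36 ∥ 57 4b 69 47.
Inner hash: even-index sum = 505 mod 256 = 249; odd-index sum = 449 mod 256 = 193 → f9 c1.
Outer input = (K'⊕opad) ∥ inner = ad 93 18 5c ∥ f9 c1.
Outer hash (tag): even-index sum = 446 mod 256 = 190; odd-index sum = 432 mod 256 = 176 → be b0.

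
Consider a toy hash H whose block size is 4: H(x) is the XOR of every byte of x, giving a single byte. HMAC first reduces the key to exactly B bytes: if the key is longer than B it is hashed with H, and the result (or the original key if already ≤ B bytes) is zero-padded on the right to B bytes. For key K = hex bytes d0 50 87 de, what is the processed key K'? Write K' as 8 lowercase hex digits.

d05087de

Key hex bytes d0 50 87 de is exactly B = 4 bytes: K' = d0 50 87 de.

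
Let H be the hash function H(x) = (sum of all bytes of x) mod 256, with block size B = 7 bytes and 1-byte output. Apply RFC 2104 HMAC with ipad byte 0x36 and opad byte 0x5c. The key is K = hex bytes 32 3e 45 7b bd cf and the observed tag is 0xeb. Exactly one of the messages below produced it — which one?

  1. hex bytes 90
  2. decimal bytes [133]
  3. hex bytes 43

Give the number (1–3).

Key hex bytes 32 3e 45 7b bd cf is 6 bytes ≤ B = 7; zero-pad to 7 bytes: K' = 32 3e 45 7b bd cf 00.
K' ⊕ ipad = 04 08 73 4d 8b f9 36; K' ⊕ opad = 6e 62 19 27 e1 93 5c.
m1: inner = H(04 08 73 4d 8b f9 36 90) = 16; tag = H(6e 62 19 27 e1 93 5c 16) = f6
m2: inner = H(04 08 73 4d 8b f9 36 85) = 0b; tag = H(6e 62 19 27 e1 93 5c 0b) = eb ← matches
m3: inner = H(04 08 73 4d 8b f9 36 43) = c9; tag = H(6e 62 19 27 e1 93 5c c9) = a9

2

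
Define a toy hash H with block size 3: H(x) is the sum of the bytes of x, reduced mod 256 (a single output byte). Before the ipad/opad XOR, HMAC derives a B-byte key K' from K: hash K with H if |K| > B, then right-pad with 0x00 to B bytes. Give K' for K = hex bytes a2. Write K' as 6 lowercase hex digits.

Key hex bytes a2 is 1 byte ≤ B = 3; zero-pad to 3 bytes: K' = a2 00 00.

a20000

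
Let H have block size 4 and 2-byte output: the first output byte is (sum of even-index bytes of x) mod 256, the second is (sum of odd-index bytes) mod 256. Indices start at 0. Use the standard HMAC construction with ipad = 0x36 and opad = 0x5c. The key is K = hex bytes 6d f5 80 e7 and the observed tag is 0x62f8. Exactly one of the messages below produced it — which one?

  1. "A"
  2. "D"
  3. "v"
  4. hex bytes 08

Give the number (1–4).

Key hex bytes 6d f5 80 e7 is exactly B = 4 bytes: K' = 6d f5 80 e7.
K' ⊕ ipad = 5b c3 b6 d1; K' ⊕ opad = 31 a9 dc bb.
m1: inner = H(5b c3 b6 d1 41) = 52 94; tag = H(31 a9 dc bb 52 94) = 5ff8
m2: inner = H(5b c3 b6 d1 44) = 55 94; tag = H(31 a9 dc bb 55 94) = 62f8 ← matches
m3: inner = H(5b c3 b6 d1 76) = 87 94; tag = H(31 a9 dc bb 87 94) = 94f8
m4: inner = H(5b c3 b6 d1 08) = 19 94; tag = H(31 a9 dc bb 19 94) = 26f8

2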